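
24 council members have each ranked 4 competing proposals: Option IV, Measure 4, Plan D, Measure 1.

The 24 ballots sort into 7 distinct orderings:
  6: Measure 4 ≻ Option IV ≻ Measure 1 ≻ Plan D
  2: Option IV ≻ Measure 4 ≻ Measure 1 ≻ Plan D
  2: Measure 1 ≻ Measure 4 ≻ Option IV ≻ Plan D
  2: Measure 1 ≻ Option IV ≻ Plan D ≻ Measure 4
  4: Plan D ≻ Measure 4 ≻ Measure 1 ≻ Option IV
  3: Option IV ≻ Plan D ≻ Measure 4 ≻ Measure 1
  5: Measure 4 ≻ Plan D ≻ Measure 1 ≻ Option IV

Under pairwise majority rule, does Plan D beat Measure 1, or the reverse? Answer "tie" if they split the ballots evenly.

Ballots ranking Plan D above Measure 1: 4 + 3 + 5 = 12.
Ballots ranking Measure 1 above Plan D: 24 − 12 = 12.
12–12: the pair ties.

tie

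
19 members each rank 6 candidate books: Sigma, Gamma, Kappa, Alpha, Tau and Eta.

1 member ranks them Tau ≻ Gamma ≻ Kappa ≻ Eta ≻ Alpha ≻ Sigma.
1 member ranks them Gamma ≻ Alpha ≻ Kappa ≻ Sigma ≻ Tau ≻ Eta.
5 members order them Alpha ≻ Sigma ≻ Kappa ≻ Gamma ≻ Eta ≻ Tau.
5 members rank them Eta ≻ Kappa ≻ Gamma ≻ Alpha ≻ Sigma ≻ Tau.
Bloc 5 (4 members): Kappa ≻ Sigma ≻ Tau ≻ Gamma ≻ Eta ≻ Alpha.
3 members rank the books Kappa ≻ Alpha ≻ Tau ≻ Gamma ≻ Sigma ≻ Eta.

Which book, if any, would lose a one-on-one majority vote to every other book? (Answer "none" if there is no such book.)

Pairwise majorities:
Sigma vs Gamma: Gamma wins 10–9.
Sigma vs Kappa: 5 to 14, Kappa.
Sigma vs Alpha: 4 for Sigma, 15 for Alpha — Alpha by 15–4.
Sigma–Tau: Sigma 15–4.
Sigma vs Eta: 13 to 6, Sigma.
Gamma vs Kappa: Gamma preferred on 1+1 = 2 ballots; Kappa wins 17–2.
Gamma vs Alpha: Gamma preferred on 1+1+5+4 = 11 ballots; Gamma wins 11–8.
Gamma vs Tau: Gamma preferred on 1+5+5 = 11 ballots; Gamma wins 11–8.
Gamma vs Eta: 14 to 5, Gamma.
Kappa vs Alpha: Kappa preferred on 1+5+4+3 = 13 ballots; Kappa wins 13–6.
Kappa vs Tau: 18 to 1, Kappa.
Kappa vs Eta: 14 to 5, Kappa.
Alpha vs Tau: 14 to 5, Alpha.
Alpha vs Eta: Eta, 10–9.
Tau–Eta: Eta 10–9.
Tau is beaten in every head-to-head and is the Condorcet loser.

Tau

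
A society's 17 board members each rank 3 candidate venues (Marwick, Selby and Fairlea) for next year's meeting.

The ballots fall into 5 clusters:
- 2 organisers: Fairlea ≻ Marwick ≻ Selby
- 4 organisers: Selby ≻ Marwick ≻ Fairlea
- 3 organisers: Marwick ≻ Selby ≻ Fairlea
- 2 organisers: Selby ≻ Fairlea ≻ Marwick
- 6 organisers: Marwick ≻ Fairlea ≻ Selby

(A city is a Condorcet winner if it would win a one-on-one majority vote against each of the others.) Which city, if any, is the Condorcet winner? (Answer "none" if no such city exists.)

Head-to-head results (17 organisers):
Marwick vs Selby: Marwick is ranked higher on 2+3+6 = 11 ballots, Selby on 6. Marwick wins 11–6.
Marwick–Fairlea: Marwick 13–4.
Selby vs Fairlea: 9 to 8, Selby.
Marwick defeats every rival head-to-head and is the Condorcet winner.

Marwick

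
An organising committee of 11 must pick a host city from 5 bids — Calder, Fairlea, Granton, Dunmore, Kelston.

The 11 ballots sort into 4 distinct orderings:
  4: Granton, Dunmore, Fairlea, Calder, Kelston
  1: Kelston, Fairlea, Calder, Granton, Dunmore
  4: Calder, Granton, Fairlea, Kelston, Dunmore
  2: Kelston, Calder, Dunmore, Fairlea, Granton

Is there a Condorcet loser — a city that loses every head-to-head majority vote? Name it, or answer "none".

none

Pairwise majorities:
Calder vs Fairlea: 6 to 5, Calder.
Calder vs Granton: Calder wins 7–4.
Calder vs Dunmore: Calder, 7–4.
Calder vs Kelston: 8 to 3, Calder.
Fairlea vs Granton: 1+2 = 3 for Fairlea, 8 for Granton — Granton by 8–3.
Fairlea vs Dunmore: Fairlea preferred on 1+4 = 5 ballots; Dunmore wins 6–5.
Fairlea vs Kelston: Fairlea is ranked higher on 4+4 = 8 ballots, Kelston on 3. Fairlea wins 8–3.
Granton vs Dunmore: 9 to 2, Granton.
Granton vs Kelston: Granton wins 8–3.
Dunmore vs Kelston: Kelston, 7–4.
Each city has at least one pairwise win (Calder beats Fairlea; Fairlea beats Kelston; Granton beats Fairlea; Dunmore beats Fairlea; Kelston beats Dunmore) — no Condorcet loser.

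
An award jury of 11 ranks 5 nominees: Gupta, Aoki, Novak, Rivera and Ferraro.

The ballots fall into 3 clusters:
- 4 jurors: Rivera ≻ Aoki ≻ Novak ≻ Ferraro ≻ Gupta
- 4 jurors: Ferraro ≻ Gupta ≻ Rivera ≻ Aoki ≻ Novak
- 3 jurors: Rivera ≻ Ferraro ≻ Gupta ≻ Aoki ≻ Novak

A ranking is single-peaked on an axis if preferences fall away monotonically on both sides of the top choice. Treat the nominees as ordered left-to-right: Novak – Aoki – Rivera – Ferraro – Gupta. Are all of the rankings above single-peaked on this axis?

yes

Axis positions: Novak=1, Aoki=2, Rivera=3, Ferraro=4, Gupta=5.
Cluster 1 (peak Rivera at position 3): ranking walks positions 3-2-1-4-5, expanding outward from the peak — single-peaked.
Cluster 2 (peak Ferraro at position 4): ranking walks positions 4-5-3-2-1, expanding outward from the peak — single-peaked.
Cluster 3 (peak Rivera at position 3): ranking walks positions 3-4-5-2-1, expanding outward from the peak — single-peaked.
Every ranking is single-peaked on this axis.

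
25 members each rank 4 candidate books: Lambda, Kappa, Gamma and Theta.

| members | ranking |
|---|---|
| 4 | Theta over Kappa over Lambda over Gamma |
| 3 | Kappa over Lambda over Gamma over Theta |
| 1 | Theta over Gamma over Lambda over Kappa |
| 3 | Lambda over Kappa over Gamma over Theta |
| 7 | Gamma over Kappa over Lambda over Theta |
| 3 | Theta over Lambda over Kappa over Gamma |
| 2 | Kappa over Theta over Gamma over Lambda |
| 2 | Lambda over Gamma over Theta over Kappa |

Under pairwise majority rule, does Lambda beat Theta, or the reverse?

Ballots ranking Lambda above Theta: 3 + 3 + 7 + 2 = 15.
Ballots ranking Theta above Lambda: 25 − 15 = 10.
Lambda wins the head-to-head 15–10.

Lambda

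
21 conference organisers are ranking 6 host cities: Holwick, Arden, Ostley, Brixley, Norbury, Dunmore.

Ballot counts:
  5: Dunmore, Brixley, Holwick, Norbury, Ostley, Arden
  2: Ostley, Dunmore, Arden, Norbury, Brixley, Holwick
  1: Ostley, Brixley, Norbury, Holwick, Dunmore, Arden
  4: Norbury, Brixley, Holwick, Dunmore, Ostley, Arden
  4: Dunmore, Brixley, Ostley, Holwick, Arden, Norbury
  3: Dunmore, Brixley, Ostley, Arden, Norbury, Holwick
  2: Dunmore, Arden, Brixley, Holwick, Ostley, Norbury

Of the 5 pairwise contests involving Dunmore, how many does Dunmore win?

5

Dunmore against each rival (21 organisers):
Dunmore vs Holwick: Dunmore preferred on 5+2+4+3+2 = 16 ballots; Dunmore wins 16–5.
Dunmore–Arden: Dunmore 21–0.
Dunmore vs Ostley: Dunmore wins 18–3.
Dunmore vs Brixley: Dunmore preferred on 5+2+4+3+2 = 16 ballots; Dunmore wins 16–5.
Dunmore vs Norbury: Dunmore, 16–5.
Dunmore beats Holwick, Arden, Ostley, Brixley, Norbury — 5 pairwise wins.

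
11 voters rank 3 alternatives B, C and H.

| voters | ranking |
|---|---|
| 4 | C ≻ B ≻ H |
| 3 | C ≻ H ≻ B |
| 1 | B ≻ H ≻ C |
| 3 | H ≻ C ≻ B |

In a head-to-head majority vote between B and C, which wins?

C

Ballots ranking B above C: 1.
Ballots ranking C above B: 11 − 1 = 10.
C wins the head-to-head 10–1.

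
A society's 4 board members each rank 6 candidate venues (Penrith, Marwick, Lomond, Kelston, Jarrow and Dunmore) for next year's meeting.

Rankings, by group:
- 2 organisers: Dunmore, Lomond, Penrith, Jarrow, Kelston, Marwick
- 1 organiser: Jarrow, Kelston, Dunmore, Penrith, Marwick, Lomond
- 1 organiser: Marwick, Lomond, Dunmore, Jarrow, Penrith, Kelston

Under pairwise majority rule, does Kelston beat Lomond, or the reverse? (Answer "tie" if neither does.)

Ballots ranking Kelston above Lomond: 1.
Ballots ranking Lomond above Kelston: 4 − 1 = 3.
Lomond wins the head-to-head 3–1.

Lomond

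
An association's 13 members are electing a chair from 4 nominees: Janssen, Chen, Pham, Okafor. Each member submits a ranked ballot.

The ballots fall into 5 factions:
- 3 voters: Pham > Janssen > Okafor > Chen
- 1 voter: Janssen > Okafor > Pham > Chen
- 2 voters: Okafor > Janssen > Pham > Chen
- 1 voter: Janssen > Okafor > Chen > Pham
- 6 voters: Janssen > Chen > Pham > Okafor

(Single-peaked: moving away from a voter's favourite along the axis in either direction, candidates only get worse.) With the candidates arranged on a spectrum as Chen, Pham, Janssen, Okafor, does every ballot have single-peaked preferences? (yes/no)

Axis positions: Chen=1, Pham=2, Janssen=3, Okafor=4.
Faction 1 (peak Pham at position 2): ranking walks positions 2-3-4-1, expanding outward from the peak — single-peaked.
Faction 2 (peak Janssen at position 3): ranking walks positions 3-4-2-1, expanding outward from the peak — single-peaked.
Faction 3 (peak Okafor at position 4): ranking walks positions 4-3-2-1, expanding outward from the peak — single-peaked.
Faction 4: ranking walks positions 3-4-1-2; Chen is ranked above Pham even though Pham lies between Chen and the peak Janssen on the axis — preferences dip and rise again. Not single-peaked.
Faction 5: ranking walks positions 3-1-2-4; Chen is ranked above Pham even though Pham lies between Chen and the peak Janssen on the axis — preferences dip and rise again. Not single-peaked.
Faction 4 violates single-peakedness, so the profile is not single-peaked on this axis.

no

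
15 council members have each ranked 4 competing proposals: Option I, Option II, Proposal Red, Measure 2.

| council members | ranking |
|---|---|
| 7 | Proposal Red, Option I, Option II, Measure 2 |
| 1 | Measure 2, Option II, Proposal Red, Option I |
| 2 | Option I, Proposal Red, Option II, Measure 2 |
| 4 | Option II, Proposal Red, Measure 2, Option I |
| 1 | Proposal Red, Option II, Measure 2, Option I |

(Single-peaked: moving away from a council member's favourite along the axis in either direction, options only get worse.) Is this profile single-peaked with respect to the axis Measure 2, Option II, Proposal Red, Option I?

Axis positions: Measure 2=1, Option II=2, Proposal Red=3, Option I=4.
Group 1 (peak Proposal Red at position 3): ranking walks positions 3-4-2-1, expanding outward from the peak — single-peaked.
Group 2 (peak Measure 2 at position 1): ranking walks positions 1-2-3-4, expanding outward from the peak — single-peaked.
Group 3 (peak Option I at position 4): ranking walks positions 4-3-2-1, expanding outward from the peak — single-peaked.
Group 4 (peak Option II at position 2): ranking walks positions 2-3-1-4, expanding outward from the peak — single-peaked.
Group 5 (peak Proposal Red at position 3): ranking walks positions 3-2-1-4, expanding outward from the peak — single-peaked.
Every ranking is single-peaked on this axis.

yes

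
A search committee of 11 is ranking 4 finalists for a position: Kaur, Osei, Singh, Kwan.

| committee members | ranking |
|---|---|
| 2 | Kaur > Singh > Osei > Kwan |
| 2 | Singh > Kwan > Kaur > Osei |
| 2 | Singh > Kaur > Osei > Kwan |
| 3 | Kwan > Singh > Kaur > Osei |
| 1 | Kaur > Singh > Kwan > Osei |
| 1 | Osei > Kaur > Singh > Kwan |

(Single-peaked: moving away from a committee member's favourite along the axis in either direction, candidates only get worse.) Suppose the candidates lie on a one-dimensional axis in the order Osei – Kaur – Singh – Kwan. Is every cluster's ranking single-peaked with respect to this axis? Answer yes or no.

yes

Axis positions: Osei=1, Kaur=2, Singh=3, Kwan=4.
Cluster 1 (peak Kaur at position 2): ranking walks positions 2-3-1-4, expanding outward from the peak — single-peaked.
Cluster 2 (peak Singh at position 3): ranking walks positions 3-4-2-1, expanding outward from the peak — single-peaked.
Cluster 3 (peak Singh at position 3): ranking walks positions 3-2-1-4, expanding outward from the peak — single-peaked.
Cluster 4 (peak Kwan at position 4): ranking walks positions 4-3-2-1, expanding outward from the peak — single-peaked.
Cluster 5 (peak Kaur at position 2): ranking walks positions 2-3-4-1, expanding outward from the peak — single-peaked.
Cluster 6 (peak Osei at position 1): ranking walks positions 1-2-3-4, expanding outward from the peak — single-peaked.
Every ranking is single-peaked on this axis.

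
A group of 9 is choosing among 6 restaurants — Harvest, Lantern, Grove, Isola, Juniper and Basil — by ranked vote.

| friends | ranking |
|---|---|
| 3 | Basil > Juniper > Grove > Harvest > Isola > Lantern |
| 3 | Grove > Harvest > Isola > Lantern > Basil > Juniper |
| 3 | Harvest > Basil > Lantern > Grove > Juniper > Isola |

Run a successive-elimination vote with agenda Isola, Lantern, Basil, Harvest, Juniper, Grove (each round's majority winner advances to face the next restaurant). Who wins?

Grove

Round 1: Isola vs Lantern — 6–3, Isola advances.
Round 2: Isola vs Basil — 3–6, Basil advances.
Round 3: Basil vs Harvest — 3–6, Harvest advances.
Round 4: Harvest vs Juniper — 6–3, Harvest advances.
Round 5: Harvest vs Grove — 3–6, Grove advances.
Grove survives the agenda.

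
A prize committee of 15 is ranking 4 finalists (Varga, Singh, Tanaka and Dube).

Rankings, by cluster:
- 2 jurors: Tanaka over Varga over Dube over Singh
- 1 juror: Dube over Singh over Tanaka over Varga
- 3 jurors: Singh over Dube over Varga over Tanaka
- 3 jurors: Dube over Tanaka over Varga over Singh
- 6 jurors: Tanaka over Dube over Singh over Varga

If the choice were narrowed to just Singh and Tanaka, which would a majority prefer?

Tanaka

Ballots ranking Singh above Tanaka: 1 + 3 = 4.
Ballots ranking Tanaka above Singh: 15 − 4 = 11.
Tanaka wins the head-to-head 11–4.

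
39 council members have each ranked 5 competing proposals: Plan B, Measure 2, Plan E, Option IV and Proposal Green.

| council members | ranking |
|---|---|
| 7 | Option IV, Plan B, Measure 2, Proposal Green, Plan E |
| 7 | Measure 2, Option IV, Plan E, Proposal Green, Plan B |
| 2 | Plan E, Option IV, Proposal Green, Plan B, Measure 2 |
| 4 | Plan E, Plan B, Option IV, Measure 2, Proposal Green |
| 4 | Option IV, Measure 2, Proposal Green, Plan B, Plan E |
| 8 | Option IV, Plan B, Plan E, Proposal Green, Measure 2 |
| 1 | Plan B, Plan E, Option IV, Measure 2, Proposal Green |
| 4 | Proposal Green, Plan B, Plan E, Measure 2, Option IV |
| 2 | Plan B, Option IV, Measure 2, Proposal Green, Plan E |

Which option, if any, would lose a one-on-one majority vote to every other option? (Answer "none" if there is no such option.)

Head-to-head results (39 council members):
Plan B vs Measure 2: Plan B, 28–11.
Plan B vs Plan E: 7+4+8+1+4+2 = 26 for Plan B, 13 for Plan E — Plan B by 26–13.
Plan B vs Option IV: Option IV wins 28–11.
Plan B vs Proposal Green: Plan B preferred on 7+4+8+1+2 = 22 ballots; Plan B wins 22–17.
Measure 2–Plan E: Measure 2 20–19.
Measure 2 vs Option IV: 11 to 28, Option IV.
Measure 2 vs Proposal Green: Measure 2, 25–14.
Plan E–Option IV: Option IV 28–11.
Plan E vs Proposal Green: Plan E preferred on 7+2+4+8+1 = 22 ballots; Plan E wins 22–17.
Option IV vs Proposal Green: Option IV is ranked higher on 35 ballots, Proposal Green on 4. Option IV wins 35–4.
Proposal Green loses to every other option — it is the Condorcet loser.

Proposal Green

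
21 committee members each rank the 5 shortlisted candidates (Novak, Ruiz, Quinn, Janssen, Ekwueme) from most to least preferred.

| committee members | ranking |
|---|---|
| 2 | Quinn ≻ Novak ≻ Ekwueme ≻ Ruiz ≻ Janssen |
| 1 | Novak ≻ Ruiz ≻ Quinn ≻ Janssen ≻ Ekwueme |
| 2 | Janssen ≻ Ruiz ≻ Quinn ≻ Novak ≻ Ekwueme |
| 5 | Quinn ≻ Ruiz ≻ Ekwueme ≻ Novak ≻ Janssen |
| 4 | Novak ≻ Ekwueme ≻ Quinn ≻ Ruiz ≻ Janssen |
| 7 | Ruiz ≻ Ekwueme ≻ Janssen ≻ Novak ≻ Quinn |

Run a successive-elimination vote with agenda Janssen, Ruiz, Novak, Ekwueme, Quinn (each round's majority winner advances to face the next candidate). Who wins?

Quinn

Round 1: Janssen vs Ruiz — 2–19, Ruiz advances.
Round 2: Ruiz vs Novak — 14–7, Ruiz advances.
Round 3: Ruiz vs Ekwueme — 15–6, Ruiz advances.
Round 4: Ruiz vs Quinn — 10–11, Quinn advances.
Quinn survives the agenda.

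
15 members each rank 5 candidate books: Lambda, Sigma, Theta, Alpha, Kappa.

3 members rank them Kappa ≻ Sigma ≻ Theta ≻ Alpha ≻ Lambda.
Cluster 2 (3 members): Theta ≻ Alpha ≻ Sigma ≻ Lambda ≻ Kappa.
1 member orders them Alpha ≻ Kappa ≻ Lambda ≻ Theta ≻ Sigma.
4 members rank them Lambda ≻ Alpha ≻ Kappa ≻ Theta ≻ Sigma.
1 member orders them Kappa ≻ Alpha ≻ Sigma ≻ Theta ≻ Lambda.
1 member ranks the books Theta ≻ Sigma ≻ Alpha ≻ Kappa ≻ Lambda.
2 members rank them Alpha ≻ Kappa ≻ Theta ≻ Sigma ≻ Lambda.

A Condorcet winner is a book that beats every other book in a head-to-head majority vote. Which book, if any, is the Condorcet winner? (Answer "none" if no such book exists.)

Alpha

Head-to-head results (15 members):
Lambda vs Sigma: Sigma, 10–5.
Lambda vs Theta: Theta wins 10–5.
Lambda vs Alpha: Alpha, 11–4.
Lambda vs Kappa: Kappa, 8–7.
Sigma–Theta: Theta 11–4.
Sigma vs Alpha: Alpha, 11–4.
Sigma vs Kappa: Kappa, 11–4.
Theta–Alpha: Alpha 8–7.
Theta–Kappa: Kappa 11–4.
Alpha vs Kappa: Alpha, 11–4.
Alpha beats each of Lambda, Sigma, Theta, Kappa — Alpha is the Condorcet winner.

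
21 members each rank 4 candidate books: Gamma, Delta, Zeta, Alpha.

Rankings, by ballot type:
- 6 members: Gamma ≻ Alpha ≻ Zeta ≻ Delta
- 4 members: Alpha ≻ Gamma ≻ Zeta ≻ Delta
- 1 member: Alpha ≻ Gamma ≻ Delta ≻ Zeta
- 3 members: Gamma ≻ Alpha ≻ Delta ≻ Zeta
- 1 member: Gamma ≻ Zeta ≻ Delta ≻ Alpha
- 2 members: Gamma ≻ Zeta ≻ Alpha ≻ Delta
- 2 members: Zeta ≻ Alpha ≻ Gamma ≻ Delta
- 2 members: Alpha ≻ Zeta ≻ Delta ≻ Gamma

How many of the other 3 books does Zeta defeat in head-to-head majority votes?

Zeta against each rival (21 members):
Zeta vs Gamma: Zeta is ranked higher on 2+2 = 4 ballots, Gamma on 17. Gamma wins 17–4.
Zeta vs Delta: Zeta is ranked higher on 6+4+1+2+2+2 = 17 ballots, Delta on 4. Zeta wins 17–4.
Zeta vs Alpha: Alpha wins 16–5.
Zeta beats Delta; loses to Gamma, Alpha — 1 pairwise win.

1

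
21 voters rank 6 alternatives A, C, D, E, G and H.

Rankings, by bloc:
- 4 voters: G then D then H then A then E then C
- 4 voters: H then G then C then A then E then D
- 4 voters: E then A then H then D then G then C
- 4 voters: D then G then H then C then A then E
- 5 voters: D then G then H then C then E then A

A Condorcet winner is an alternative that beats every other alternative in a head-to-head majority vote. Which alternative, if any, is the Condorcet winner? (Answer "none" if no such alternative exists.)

Check each pair by majority over 21 ballots:
A vs C: C, 13–8.
A–D: D 13–8.
A vs E: A, 12–9.
A–G: G 17–4.
A vs H: H, 17–4.
C vs D: D wins 17–4.
C–E: C 13–8.
C vs G: G wins 21–0.
C vs H: H wins 21–0.
D vs E: D, 13–8.
D vs G: D, 13–8.
D–H: D 13–8.
E vs G: G wins 17–4.
E vs H: H, 17–4.
G–H: G 13–8.
D wins every pairwise contest, so D is the Condorcet winner.

D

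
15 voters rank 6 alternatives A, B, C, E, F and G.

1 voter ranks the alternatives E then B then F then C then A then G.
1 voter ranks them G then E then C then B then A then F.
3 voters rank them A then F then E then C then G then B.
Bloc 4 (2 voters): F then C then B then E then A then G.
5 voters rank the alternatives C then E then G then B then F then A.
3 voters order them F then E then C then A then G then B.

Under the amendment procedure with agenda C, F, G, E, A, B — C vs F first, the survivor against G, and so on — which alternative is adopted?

Round 1: C vs F — 6–9, F advances.
Round 2: F vs G — 9–6, F advances.
Round 3: F vs E — 8–7, F advances.
Round 4: F vs A — 11–4, F advances.
Round 5: F vs B — 8–7, F advances.
F survives the agenda.

F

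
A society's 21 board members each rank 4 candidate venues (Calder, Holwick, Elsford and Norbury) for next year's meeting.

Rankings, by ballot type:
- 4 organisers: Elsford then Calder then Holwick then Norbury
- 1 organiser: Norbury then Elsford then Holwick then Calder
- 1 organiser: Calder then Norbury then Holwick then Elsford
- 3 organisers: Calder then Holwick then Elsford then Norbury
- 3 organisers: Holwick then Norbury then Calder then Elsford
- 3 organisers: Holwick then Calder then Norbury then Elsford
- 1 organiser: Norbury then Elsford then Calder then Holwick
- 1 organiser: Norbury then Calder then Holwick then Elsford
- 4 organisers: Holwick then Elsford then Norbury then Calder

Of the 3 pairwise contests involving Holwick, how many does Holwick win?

Holwick against each rival (21 organisers):
Holwick vs Calder: 1+3+3+4 = 11 for Holwick, 10 for Calder — Holwick by 11–10.
Holwick–Elsford: Holwick 15–6.
Holwick vs Norbury: 17 to 4, Holwick.
Holwick beats Calder, Elsford, Norbury — 3 pairwise wins.

3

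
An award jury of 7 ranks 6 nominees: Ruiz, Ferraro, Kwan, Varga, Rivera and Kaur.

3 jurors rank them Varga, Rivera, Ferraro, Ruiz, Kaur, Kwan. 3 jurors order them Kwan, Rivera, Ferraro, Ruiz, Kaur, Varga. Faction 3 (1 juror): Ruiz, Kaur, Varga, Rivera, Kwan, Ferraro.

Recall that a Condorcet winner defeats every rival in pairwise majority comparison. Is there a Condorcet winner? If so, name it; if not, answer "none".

Pairwise majorities:
Ruiz vs Ferraro: Ruiz is ranked higher on 1 ballot, Ferraro on 6. Ferraro wins 6–1.
Ruiz vs Kwan: 4 to 3, Ruiz.
Ruiz vs Varga: Ruiz preferred on 3+1 = 4 ballots; Ruiz wins 4–3.
Ruiz vs Rivera: Rivera, 6–1.
Ruiz–Kaur: Ruiz 7–0.
Ferraro vs Kwan: Kwan wins 4–3.
Ferraro–Varga: Varga 4–3.
Ferraro vs Rivera: Ferraro preferred on 0 ballots; Rivera wins 7–0.
Ferraro vs Kaur: Ferraro preferred on 3+3 = 6 ballots; Ferraro wins 6–1.
Kwan–Varga: Varga 4–3.
Kwan–Rivera: Rivera 4–3.
Kwan vs Kaur: 3 for Kwan, 4 for Kaur — Kaur by 4–3.
Varga vs Rivera: Varga, 4–3.
Varga vs Kaur: Varga is ranked higher on 3 ballots, Kaur on 4. Kaur wins 4–3.
Rivera vs Kaur: Rivera, 6–1.
Every nominee loses at least once (Ruiz loses to Ferraro; Ferraro loses to Kwan; Kwan loses to Ruiz; Varga loses to Ruiz; Rivera loses to Varga; Kaur loses to Ruiz). The majority relation contains the cycle Ruiz > Kwan > Ferraro > Ruiz, so there is no Condorcet winner.

none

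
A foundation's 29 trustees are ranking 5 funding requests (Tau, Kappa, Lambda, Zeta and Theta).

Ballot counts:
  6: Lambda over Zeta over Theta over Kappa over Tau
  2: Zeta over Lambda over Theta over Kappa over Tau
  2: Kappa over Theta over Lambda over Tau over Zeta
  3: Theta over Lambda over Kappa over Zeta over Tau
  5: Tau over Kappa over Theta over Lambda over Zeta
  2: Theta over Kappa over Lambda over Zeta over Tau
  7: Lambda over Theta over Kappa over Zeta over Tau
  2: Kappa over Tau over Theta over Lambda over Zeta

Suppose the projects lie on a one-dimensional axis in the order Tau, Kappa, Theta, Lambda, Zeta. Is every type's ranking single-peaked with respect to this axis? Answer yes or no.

Axis positions: Tau=1, Kappa=2, Theta=3, Lambda=4, Zeta=5.
Type 1 (peak Lambda at position 4): ranking walks positions 4-5-3-2-1, expanding outward from the peak — single-peaked.
Type 2 (peak Zeta at position 5): ranking walks positions 5-4-3-2-1, expanding outward from the peak — single-peaked.
Type 3 (peak Kappa at position 2): ranking walks positions 2-3-4-1-5, expanding outward from the peak — single-peaked.
Type 4 (peak Theta at position 3): ranking walks positions 3-4-2-5-1, expanding outward from the peak — single-peaked.
Type 5 (peak Tau at position 1): ranking walks positions 1-2-3-4-5, expanding outward from the peak — single-peaked.
Type 6 (peak Theta at position 3): ranking walks positions 3-2-4-5-1, expanding outward from the peak — single-peaked.
Type 7 (peak Lambda at position 4): ranking walks positions 4-3-2-5-1, expanding outward from the peak — single-peaked.
Type 8 (peak Kappa at position 2): ranking walks positions 2-1-3-4-5, expanding outward from the peak — single-peaked.
Every ranking is single-peaked on this axis.

yes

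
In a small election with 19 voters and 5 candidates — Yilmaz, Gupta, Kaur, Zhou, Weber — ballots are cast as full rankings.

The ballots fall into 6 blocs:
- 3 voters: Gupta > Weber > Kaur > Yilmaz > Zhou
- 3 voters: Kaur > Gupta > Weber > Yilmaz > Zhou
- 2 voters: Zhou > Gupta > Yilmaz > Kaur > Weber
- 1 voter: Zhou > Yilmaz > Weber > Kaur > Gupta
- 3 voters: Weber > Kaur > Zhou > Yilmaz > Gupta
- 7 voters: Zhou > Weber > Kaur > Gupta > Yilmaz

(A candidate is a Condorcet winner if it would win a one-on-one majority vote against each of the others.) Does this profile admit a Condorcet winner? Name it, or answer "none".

Zhou

Head-to-head results (19 voters):
Yilmaz vs Gupta: 4 to 15, Gupta.
Yilmaz vs Kaur: 3 to 16, Kaur.
Yilmaz vs Zhou: Yilmaz is ranked higher on 3+3 = 6 ballots, Zhou on 13. Zhou wins 13–6.
Yilmaz vs Weber: 3 to 16, Weber.
Gupta vs Kaur: Gupta preferred on 3+2 = 5 ballots; Kaur wins 14–5.
Gupta–Zhou: Zhou 13–6.
Gupta vs Weber: 3+3+2 = 8 for Gupta, 11 for Weber — Weber by 11–8.
Kaur vs Zhou: Kaur preferred on 3+3+3 = 9 ballots; Zhou wins 10–9.
Kaur vs Weber: Weber, 14–5.
Zhou vs Weber: Zhou is ranked higher on 2+1+7 = 10 ballots, Weber on 9. Zhou wins 10–9.
Zhou defeats every rival head-to-head and is the Condorcet winner.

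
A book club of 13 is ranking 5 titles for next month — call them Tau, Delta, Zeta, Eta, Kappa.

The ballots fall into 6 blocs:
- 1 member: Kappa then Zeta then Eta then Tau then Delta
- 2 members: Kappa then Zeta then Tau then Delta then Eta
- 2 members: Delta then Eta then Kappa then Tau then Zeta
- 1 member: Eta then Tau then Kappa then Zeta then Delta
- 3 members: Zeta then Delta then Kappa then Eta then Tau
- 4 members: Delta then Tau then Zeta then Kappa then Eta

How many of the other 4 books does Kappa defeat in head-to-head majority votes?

2

Kappa against each rival (13 members):
Kappa vs Tau: Kappa preferred on 1+2+2+3 = 8 ballots; Kappa wins 8–5.
Kappa vs Delta: Kappa preferred on 1+2+1 = 4 ballots; Delta wins 9–4.
Kappa vs Zeta: Kappa is ranked higher on 1+2+2+1 = 6 ballots, Zeta on 7. Zeta wins 7–6.
Kappa–Eta: Kappa 10–3.
Kappa beats Tau, Eta; loses to Delta, Zeta — 2 pairwise wins.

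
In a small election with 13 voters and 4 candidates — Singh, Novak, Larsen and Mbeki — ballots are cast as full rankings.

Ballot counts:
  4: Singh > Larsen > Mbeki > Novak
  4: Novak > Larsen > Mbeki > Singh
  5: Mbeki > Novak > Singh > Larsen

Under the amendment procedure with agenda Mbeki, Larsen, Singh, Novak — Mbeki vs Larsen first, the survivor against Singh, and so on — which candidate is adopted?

Novak

Round 1: Mbeki vs Larsen — 5–8, Larsen advances.
Round 2: Larsen vs Singh — 4–9, Singh advances.
Round 3: Singh vs Novak — 4–9, Novak advances.
The agenda winner is Novak.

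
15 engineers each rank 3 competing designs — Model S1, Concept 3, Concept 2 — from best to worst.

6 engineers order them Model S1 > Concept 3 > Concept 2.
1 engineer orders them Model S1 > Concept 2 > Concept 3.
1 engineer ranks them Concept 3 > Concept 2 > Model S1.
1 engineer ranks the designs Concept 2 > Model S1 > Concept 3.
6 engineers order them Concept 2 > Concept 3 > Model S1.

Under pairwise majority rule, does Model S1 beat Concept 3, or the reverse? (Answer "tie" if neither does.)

Ballots ranking Model S1 above Concept 3: 6 + 1 + 1 = 8.
Ballots ranking Concept 3 above Model S1: 15 − 8 = 7.
Model S1 wins the head-to-head 8–7.

Model S1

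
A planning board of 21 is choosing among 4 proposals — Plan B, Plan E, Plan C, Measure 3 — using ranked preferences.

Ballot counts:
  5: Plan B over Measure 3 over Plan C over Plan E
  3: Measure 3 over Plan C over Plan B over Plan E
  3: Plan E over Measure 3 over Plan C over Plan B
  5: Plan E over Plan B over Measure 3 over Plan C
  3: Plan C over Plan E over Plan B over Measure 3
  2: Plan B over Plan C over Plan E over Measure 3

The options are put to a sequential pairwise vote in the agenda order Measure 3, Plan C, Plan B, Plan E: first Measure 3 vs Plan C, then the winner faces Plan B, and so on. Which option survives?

Round 1: Measure 3 vs Plan C — 16–5, Measure 3 advances.
Round 2: Measure 3 vs Plan B — 6–15, Plan B advances.
Round 3: Plan B vs Plan E — 10–11, Plan E advances.
Plan E survives the agenda.

Plan E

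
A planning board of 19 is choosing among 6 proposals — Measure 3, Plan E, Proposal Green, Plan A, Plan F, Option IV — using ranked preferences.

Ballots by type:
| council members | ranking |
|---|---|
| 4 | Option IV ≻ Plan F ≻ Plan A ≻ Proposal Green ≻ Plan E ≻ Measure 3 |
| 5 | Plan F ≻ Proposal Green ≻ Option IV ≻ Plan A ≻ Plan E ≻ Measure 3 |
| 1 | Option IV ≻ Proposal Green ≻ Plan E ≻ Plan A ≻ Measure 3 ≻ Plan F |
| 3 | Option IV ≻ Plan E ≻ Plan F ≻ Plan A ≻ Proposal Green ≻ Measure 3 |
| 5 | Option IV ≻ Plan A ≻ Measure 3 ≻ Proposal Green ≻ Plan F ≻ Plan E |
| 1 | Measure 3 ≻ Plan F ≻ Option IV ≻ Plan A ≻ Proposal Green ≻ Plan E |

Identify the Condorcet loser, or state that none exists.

Measure 3

Head-to-head results (19 council members):
Measure 3 vs Plan E: 6 to 13, Plan E.
Measure 3 vs Proposal Green: Proposal Green, 13–6.
Measure 3 vs Plan A: Measure 3 preferred on 1 ballot; Plan A wins 18–1.
Measure 3 vs Plan F: Measure 3 preferred on 1+5+1 = 7 ballots; Plan F wins 12–7.
Measure 3 vs Option IV: 1 for Measure 3, 18 for Option IV — Option IV by 18–1.
Plan E vs Proposal Green: 3 for Plan E, 16 for Proposal Green — Proposal Green by 16–3.
Plan E vs Plan A: Plan A wins 15–4.
Plan E vs Plan F: Plan F wins 15–4.
Plan E–Option IV: Option IV 19–0.
Proposal Green vs Plan A: 5+1 = 6 for Proposal Green, 13 for Plan A — Plan A by 13–6.
Proposal Green vs Plan F: Proposal Green preferred on 1+5 = 6 ballots; Plan F wins 13–6.
Proposal Green vs Option IV: Option IV wins 14–5.
Plan A vs Plan F: Plan A preferred on 1+5 = 6 ballots; Plan F wins 13–6.
Plan A vs Option IV: 0 to 19, Option IV.
Plan F vs Option IV: 6 to 13, Option IV.
Measure 3 is beaten in every head-to-head and is the Condorcet loser.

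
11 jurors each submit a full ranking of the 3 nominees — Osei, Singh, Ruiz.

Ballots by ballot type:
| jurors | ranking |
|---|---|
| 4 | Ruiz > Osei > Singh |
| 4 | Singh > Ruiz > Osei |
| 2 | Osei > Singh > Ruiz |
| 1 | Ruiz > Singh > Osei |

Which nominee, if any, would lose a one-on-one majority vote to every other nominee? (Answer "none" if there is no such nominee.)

Pairwise majorities:
Osei vs Singh: Osei wins 6–5.
Osei vs Ruiz: 2 for Osei, 9 for Ruiz — Ruiz by 9–2.
Singh–Ruiz: Singh 6–5.
Every nominee wins at least one matchup (Osei beats Singh; Singh beats Ruiz; Ruiz beats Osei), so there is no Condorcet loser.

none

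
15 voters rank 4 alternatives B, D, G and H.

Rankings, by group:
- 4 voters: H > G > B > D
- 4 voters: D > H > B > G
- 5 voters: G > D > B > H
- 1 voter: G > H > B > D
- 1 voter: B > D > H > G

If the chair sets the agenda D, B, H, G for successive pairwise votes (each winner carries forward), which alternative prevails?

G

Round 1: D vs B — 9–6, D advances.
Round 2: D vs H — 10–5, D advances.
Round 3: D vs G — 5–10, G advances.
G survives the agenda.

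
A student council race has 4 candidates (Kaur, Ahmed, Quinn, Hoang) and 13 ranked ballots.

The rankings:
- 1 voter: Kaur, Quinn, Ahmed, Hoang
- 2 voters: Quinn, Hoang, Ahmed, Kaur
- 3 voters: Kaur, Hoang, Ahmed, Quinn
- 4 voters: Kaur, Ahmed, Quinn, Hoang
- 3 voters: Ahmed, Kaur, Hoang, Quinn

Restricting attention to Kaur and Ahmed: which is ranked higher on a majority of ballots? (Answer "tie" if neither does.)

Kaur

Ballots ranking Kaur above Ahmed: 1 + 3 + 4 = 8.
Ballots ranking Ahmed above Kaur: 13 − 8 = 5.
Kaur wins the head-to-head 8–5.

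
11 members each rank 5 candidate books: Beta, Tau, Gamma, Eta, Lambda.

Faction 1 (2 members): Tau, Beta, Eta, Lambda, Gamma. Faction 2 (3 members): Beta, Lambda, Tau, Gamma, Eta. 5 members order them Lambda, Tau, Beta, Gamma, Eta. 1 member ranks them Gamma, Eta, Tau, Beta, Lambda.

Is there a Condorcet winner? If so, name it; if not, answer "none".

Pairwise majorities:
Beta vs Tau: 3 to 8, Tau.
Beta vs Gamma: 10 to 1, Beta.
Beta vs Eta: Beta, 10–1.
Beta–Lambda: Beta 6–5.
Tau vs Gamma: 2+3+5 = 10 for Tau, 1 for Gamma — Tau by 10–1.
Tau vs Eta: Tau wins 10–1.
Tau vs Lambda: 2+1 = 3 for Tau, 8 for Lambda — Lambda by 8–3.
Gamma–Eta: Gamma 9–2.
Gamma–Lambda: Lambda 10–1.
Eta vs Lambda: 3 to 8, Lambda.
No book is unbeaten: Beta loses to Tau; Tau loses to Lambda; Gamma loses to Beta; Eta loses to Beta; Lambda loses to Beta. In particular Beta > Lambda > Tau > Beta is a majority cycle — no Condorcet winner exists.

none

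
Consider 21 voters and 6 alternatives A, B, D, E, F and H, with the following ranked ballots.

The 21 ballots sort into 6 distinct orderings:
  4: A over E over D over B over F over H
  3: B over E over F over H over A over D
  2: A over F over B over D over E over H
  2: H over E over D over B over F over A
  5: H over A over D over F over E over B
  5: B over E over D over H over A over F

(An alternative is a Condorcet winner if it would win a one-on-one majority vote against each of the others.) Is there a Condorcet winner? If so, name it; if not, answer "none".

Pairwise majorities:
A vs B: A is ranked higher on 4+2+5 = 11 ballots, B on 10. A wins 11–10.
A vs D: 4+3+2+5 = 14 for A, 7 for D — A by 14–7.
A vs E: A wins 11–10.
A vs F: A wins 16–5.
A vs H: A preferred on 4+2 = 6 ballots; H wins 15–6.
B vs D: B preferred on 3+2+5 = 10 ballots; D wins 11–10.
B vs E: E wins 11–10.
B vs F: 4+3+2+5 = 14 for B, 7 for F — B by 14–7.
B vs H: B preferred on 4+3+2+5 = 14 ballots; B wins 14–7.
D vs E: E, 14–7.
D vs F: 4+2+5+5 = 16 for D, 5 for F — D by 16–5.
D vs H: 4+2+5 = 11 for D, 10 for H — D by 11–10.
E vs F: E is ranked higher on 4+3+2+5 = 14 ballots, F on 7. E wins 14–7.
E vs H: E, 14–7.
F–H: H 12–9.
Every alternative loses at least once (A loses to H; B loses to A; D loses to A; E loses to A; F loses to A; H loses to B). The majority relation contains the cycle A → B → H → A, so there is no Condorcet winner.

none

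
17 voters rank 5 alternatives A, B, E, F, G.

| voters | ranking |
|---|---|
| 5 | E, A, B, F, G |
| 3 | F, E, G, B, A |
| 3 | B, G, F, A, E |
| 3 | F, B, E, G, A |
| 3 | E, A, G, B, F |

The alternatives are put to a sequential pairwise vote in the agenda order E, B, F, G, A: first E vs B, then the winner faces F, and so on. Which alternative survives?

Round 1: E vs B — 11–6, E advances.
Round 2: E vs F — 8–9, F advances.
Round 3: F vs G — 11–6, F advances.
Round 4: F vs A — 9–8, F advances.
The agenda winner is F.

F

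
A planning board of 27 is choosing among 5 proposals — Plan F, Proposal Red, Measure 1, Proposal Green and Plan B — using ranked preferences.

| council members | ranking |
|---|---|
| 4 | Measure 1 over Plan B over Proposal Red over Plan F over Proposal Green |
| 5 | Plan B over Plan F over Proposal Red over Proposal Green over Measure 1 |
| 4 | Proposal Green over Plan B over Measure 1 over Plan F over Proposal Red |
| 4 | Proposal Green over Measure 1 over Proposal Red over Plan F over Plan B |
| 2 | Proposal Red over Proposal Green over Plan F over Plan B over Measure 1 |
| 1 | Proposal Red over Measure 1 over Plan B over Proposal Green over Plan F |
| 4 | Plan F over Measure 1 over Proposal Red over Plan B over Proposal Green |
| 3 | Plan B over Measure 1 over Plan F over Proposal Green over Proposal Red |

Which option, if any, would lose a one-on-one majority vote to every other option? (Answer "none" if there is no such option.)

none

Head-to-head results (27 council members):
Plan F vs Proposal Red: 5+4+4+3 = 16 for Plan F, 11 for Proposal Red — Plan F by 16–11.
Plan F vs Measure 1: Measure 1 wins 16–11.
Plan F vs Proposal Green: 16 to 11, Plan F.
Plan F vs Plan B: 10 to 17, Plan B.
Proposal Red vs Measure 1: 5+2+1 = 8 for Proposal Red, 19 for Measure 1 — Measure 1 by 19–8.
Proposal Red vs Proposal Green: 16 to 11, Proposal Red.
Proposal Red vs Plan B: 4+2+1+4 = 11 for Proposal Red, 16 for Plan B — Plan B by 16–11.
Measure 1 vs Proposal Green: Proposal Green wins 15–12.
Measure 1 vs Plan B: Plan B, 14–13.
Proposal Green–Plan B: Plan B 17–10.
Every option wins at least one matchup (Plan F beats Proposal Red; Proposal Red beats Proposal Green; Measure 1 beats Plan F; Proposal Green beats Measure 1; Plan B beats Plan F), so there is no Condorcet loser.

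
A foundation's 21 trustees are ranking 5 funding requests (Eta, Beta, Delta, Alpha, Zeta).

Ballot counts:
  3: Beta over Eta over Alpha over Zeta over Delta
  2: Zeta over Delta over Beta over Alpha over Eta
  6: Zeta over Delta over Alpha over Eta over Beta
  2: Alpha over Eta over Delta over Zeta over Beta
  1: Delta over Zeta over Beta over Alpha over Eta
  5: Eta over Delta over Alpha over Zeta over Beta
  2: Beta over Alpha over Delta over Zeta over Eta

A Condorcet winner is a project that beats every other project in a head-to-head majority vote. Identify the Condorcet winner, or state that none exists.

none

Pairwise majorities:
Eta–Beta: Eta 13–8.
Eta vs Delta: 3+2+5 = 10 for Eta, 11 for Delta — Delta by 11–10.
Eta vs Alpha: Eta is ranked higher on 3+5 = 8 ballots, Alpha on 13. Alpha wins 13–8.
Eta vs Zeta: 3+2+5 = 10 for Eta, 11 for Zeta — Zeta by 11–10.
Beta vs Delta: Delta, 16–5.
Beta vs Alpha: Alpha wins 13–8.
Beta vs Zeta: Beta is ranked higher on 3+2 = 5 ballots, Zeta on 16. Zeta wins 16–5.
Delta vs Alpha: Delta is ranked higher on 2+6+1+5 = 14 ballots, Alpha on 7. Delta wins 14–7.
Delta–Zeta: Zeta 11–10.
Alpha vs Zeta: 3+2+5+2 = 12 for Alpha, 9 for Zeta — Alpha by 12–9.
Every project loses at least once (Eta loses to Delta; Beta loses to Eta; Delta loses to Zeta; Alpha loses to Delta; Zeta loses to Alpha). The majority relation contains the cycle Delta → Alpha → Zeta → Delta, so there is no Condorcet winner.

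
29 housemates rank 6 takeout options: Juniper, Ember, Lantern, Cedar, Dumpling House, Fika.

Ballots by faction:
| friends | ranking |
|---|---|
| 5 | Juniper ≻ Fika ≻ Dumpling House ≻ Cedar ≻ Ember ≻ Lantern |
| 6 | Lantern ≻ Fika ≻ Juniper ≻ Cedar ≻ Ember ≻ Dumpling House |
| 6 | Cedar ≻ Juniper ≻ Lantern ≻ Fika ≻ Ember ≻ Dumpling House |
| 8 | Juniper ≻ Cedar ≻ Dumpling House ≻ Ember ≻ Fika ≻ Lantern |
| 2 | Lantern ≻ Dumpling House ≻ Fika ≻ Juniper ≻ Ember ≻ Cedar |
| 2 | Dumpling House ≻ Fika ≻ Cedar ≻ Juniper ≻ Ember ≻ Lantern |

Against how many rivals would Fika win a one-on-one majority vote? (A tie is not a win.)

4

Fika against each rival (29 friends):
Fika vs Juniper: Fika is ranked higher on 6+2+2 = 10 ballots, Juniper on 19. Juniper wins 19–10.
Fika vs Ember: 21 to 8, Fika.
Fika vs Lantern: Fika preferred on 5+8+2 = 15 ballots; Fika wins 15–14.
Fika–Cedar: Fika 15–14.
Fika vs Dumpling House: 5+6+6 = 17 for Fika, 12 for Dumpling House — Fika by 17–12.
Fika beats Ember, Lantern, Cedar, Dumpling House; loses to Juniper — 4 pairwise wins.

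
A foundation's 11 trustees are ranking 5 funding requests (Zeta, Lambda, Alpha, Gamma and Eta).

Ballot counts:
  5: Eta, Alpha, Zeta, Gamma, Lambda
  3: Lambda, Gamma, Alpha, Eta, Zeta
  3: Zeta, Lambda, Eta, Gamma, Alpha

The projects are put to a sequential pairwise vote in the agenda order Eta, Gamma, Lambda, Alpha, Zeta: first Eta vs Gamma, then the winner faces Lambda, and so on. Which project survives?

Round 1: Eta vs Gamma — 8–3, Eta advances.
Round 2: Eta vs Lambda — 5–6, Lambda advances.
Round 3: Lambda vs Alpha — 6–5, Lambda advances.
Round 4: Lambda vs Zeta — 3–8, Zeta advances.
The agenda winner is Zeta.

Zeta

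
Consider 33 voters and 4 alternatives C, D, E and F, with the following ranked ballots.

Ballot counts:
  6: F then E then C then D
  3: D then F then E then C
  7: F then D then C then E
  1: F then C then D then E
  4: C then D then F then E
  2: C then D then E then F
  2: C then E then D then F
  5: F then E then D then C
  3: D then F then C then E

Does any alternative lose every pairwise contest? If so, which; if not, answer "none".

E

Pairwise majorities:
C vs D: C is ranked higher on 6+1+4+2+2 = 15 ballots, D on 18. D wins 18–15.
C vs E: C is ranked higher on 7+1+4+2+2+3 = 19 ballots, E on 14. C wins 19–14.
C–F: F 25–8.
D vs E: 3+7+1+4+2+3 = 20 for D, 13 for E — D by 20–13.
D vs F: D preferred on 3+4+2+2+3 = 14 ballots; F wins 19–14.
E vs F: F wins 29–4.
Only E has no wins; E is the Condorcet loser.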